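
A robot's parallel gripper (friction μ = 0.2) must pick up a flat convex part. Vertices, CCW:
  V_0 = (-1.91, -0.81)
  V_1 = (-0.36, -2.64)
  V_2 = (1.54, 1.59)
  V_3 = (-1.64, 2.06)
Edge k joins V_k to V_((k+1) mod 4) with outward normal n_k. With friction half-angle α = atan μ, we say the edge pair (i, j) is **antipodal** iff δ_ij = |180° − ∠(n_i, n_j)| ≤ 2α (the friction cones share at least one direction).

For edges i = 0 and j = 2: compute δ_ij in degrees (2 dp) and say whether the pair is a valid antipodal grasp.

δ = 41.33°, invalid

α = atan 0.2 = 11.31°;  2α = 22.62°
edge 0: e_0 = (+1.55, -1.83);  n_0 = (-0.7631, -0.6463)
edge 2: e_2 = (-3.18, +0.47);  n_2 = (+0.1462, +0.9893)
∠(n_0, n_2) = 138.67°
δ = |180° − 138.67°| = 41.33°
41.33° > 2α = 22.62°  →  invalid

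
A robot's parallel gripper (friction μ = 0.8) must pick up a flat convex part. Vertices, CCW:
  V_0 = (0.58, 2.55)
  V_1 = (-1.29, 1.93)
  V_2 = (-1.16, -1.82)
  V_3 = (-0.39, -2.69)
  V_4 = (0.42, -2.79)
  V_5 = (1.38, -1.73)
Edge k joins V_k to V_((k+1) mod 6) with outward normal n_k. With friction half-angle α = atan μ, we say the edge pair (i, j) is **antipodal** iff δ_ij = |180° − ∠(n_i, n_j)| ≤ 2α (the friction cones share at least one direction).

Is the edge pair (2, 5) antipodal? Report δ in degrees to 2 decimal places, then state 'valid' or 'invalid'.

α = atan 0.8 = 38.66°;  2α = 77.32°
edge 2: e_2 = (+0.77, -0.87);  n_2 = (-0.7488, -0.6628)
edge 5: e_5 = (-0.80, +4.28);  n_5 = (+0.9830, +0.1837)
∠(n_2, n_5) = 149.08°
δ = |180° − 149.08°| = 30.92°
30.92° ≤ 2α = 77.32°  →  valid

δ = 30.92°, valid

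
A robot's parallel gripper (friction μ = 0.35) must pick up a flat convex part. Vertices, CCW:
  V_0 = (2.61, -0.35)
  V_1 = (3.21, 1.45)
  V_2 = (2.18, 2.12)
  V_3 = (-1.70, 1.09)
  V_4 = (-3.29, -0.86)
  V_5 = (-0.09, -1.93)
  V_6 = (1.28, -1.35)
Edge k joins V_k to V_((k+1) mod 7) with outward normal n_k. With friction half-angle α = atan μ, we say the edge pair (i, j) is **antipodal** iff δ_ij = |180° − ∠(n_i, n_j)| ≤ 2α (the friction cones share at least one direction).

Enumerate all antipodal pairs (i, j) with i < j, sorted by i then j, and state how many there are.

count = 7; pairs: (0,3), (1,4), (2,4), (2,5), (2,6), (3,5), (3,6)

α = atan 0.35 = 19.29°;  2α = 38.58°
n_0 = (+0.9487, -0.3162)
n_1 = (+0.5453, +0.8383)
n_2 = (-0.2566, +0.9665)
n_3 = (-0.7750, +0.6319)
n_4 = (-0.3171, -0.9484)
n_5 = (+0.3899, -0.9209)
n_6 = (+0.6010, -0.7993)
  (0,1): δ = 104.61°  ·
  (0,2): δ = 56.70°  ·
  (0,3): δ = 20.76°  ✓
  (0,4): δ = 89.95°  ·
  (0,5): δ = 131.38°  ·
  (0,6): δ = 145.37°  ·
  (1,2): δ = 132.09°  ·
  (1,3): δ = 96.15°  ·
  (1,4): δ = 14.55°  ✓
  (1,5): δ = 55.99°  ·
  (1,6): δ = 69.98°  ·
  (2,3): δ = 144.06°  ·
  (2,4): δ = 33.36°  ✓
  (2,5): δ = 8.08°  ✓
  (2,6): δ = 22.07°  ✓
  (3,4): δ = 69.30°  ·
  (3,5): δ = 27.86°  ✓
  (3,6): δ = 13.87°  ✓
  (4,5): δ = 138.57°  ·
  (4,6): δ = 124.57°  ·
  (5,6): δ = 166.01°  ·
antipodal pairs: 7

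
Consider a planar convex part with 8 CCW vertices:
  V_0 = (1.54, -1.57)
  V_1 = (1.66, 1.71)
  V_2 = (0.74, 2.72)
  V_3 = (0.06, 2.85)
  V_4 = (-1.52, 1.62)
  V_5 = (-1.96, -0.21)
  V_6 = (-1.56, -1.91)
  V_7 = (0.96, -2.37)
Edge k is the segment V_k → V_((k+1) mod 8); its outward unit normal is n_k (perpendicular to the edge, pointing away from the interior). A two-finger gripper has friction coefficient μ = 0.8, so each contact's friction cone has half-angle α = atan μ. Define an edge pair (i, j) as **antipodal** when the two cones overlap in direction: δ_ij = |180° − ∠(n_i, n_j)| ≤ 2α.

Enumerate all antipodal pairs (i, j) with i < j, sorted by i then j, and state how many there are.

α = atan 0.8 = 38.66°;  2α = 77.32°
n_0 = (+0.9993, -0.0366)
n_1 = (+0.7393, +0.6734)
n_2 = (+0.1878, +0.9822)
n_3 = (-0.6143, +0.7891)
n_4 = (-0.9723, +0.2338)
n_5 = (-0.9734, -0.2290)
n_6 = (-0.1796, -0.9837)
n_7 = (+0.8096, -0.5870)
  (0,1): δ = 135.57°  ·
  (0,2): δ = 98.73°  ·
  (0,3): δ = 50.00°  ✓
  (0,4): δ = 11.42°  ✓
  (0,5): δ = 15.34°  ✓
  (0,6): δ = 81.75°  ·
  (0,7): δ = 146.15°  ·
  (1,2): δ = 143.15°  ·
  (1,3): δ = 94.43°  ·
  (1,4): δ = 55.85°  ✓
  (1,5): δ = 29.09°  ✓
  (1,6): δ = 37.33°  ✓
  (1,7): δ = 101.73°  ·
  (2,3): δ = 131.28°  ·
  (2,4): δ = 92.70°  ·
  (2,5): δ = 65.94°  ✓
  (2,6): δ = 0.48°  ✓
  (2,7): δ = 64.88°  ✓
  (3,4): δ = 141.42°  ·
  (3,5): δ = 114.66°  ·
  (3,6): δ = 48.24°  ✓
  (3,7): δ = 16.16°  ✓
  (4,5): δ = 153.24°  ·
  (4,6): δ = 86.83°  ·
  (4,7): δ = 22.42°  ✓
  (5,6): δ = 113.59°  ·
  (5,7): δ = 49.18°  ✓
  (6,7): δ = 115.60°  ·
antipodal pairs: 13

count = 13; pairs: (0,3), (0,4), (0,5), (1,4), (1,5), (1,6), (2,5), (2,6), (2,7), (3,6), (3,7), (4,7), (5,7)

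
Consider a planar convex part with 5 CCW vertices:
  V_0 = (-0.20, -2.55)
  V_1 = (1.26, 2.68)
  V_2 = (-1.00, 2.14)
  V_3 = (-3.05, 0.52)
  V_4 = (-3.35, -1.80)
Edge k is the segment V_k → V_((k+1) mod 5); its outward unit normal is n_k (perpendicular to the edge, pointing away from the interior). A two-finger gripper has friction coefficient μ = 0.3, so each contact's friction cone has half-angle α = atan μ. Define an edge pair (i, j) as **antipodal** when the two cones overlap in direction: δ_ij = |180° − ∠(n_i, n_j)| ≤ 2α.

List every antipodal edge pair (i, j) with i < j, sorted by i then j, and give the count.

count = 2; pairs: (0,3), (1,4)

α = atan 0.3 = 16.70°;  2α = 33.40°
n_0 = (+0.9632, -0.2689)
n_1 = (-0.2324, +0.9726)
n_2 = (-0.6200, +0.7846)
n_3 = (-0.9917, +0.1282)
n_4 = (-0.2316, -0.9728)
  (0,1): δ = 60.96°  ·
  (0,2): δ = 36.09°  ·
  (0,3): δ = 8.23°  ✓
  (0,4): δ = 92.21°  ·
  (1,2): δ = 155.12°  ·
  (1,3): δ = 110.81°  ·
  (1,4): δ = 26.83°  ✓
  (2,3): δ = 135.69°  ·
  (2,4): δ = 51.71°  ·
  (3,4): δ = 96.02°  ·
antipodal pairs: 2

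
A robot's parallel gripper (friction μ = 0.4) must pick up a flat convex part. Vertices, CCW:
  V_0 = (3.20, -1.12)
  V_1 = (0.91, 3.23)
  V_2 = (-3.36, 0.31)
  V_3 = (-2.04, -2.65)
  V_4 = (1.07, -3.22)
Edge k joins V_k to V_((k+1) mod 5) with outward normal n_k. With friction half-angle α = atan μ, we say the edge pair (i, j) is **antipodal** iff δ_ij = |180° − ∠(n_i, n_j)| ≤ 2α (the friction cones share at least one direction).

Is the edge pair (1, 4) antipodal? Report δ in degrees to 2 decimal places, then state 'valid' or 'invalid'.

α = atan 0.4 = 21.80°;  2α = 43.60°
edge 1: e_1 = (-4.27, -2.92);  n_1 = (-0.5645, +0.8254)
edge 4: e_4 = (+2.13, +2.10);  n_4 = (+0.7021, -0.7121)
∠(n_1, n_4) = 169.77°
δ = |180° − 169.77°| = 10.23°
10.23° ≤ 2α = 43.60°  →  valid

δ = 10.23°, valid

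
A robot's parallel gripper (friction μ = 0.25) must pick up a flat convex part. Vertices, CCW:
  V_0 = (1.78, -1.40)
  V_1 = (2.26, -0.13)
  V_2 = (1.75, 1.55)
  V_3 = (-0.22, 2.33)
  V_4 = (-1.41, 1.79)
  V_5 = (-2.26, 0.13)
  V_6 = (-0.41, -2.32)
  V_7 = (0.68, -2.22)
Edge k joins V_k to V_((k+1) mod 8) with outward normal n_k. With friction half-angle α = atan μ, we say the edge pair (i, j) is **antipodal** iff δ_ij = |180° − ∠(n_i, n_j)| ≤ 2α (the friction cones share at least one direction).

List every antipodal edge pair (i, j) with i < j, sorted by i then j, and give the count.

α = atan 0.25 = 14.04°;  2α = 28.07°
n_0 = (+0.9354, -0.3535)
n_1 = (+0.9569, +0.2905)
n_2 = (+0.3681, +0.9298)
n_3 = (-0.4132, +0.9106)
n_4 = (-0.8901, +0.4558)
n_5 = (-0.7980, -0.6026)
n_6 = (+0.0914, -0.9958)
n_7 = (+0.5977, -0.8017)
  (0,1): δ = 142.41°  ·
  (0,2): δ = 90.90°  ·
  (0,3): δ = 44.89°  ·
  (0,4): δ = 6.41°  ✓
  (0,5): δ = 57.76°  ·
  (0,6): δ = 115.95°  ·
  (0,7): δ = 147.41°  ·
  (1,2): δ = 128.49°  ·
  (1,3): δ = 82.48°  ·
  (1,4): δ = 44.00°  ·
  (1,5): δ = 20.17°  ✓
  (1,6): δ = 78.36°  ·
  (1,7): δ = 109.82°  ·
  (2,3): δ = 133.99°  ·
  (2,4): δ = 95.51°  ·
  (2,5): δ = 31.34°  ·
  (2,6): δ = 26.84°  ✓
  (2,7): δ = 58.30°  ·
  (3,4): δ = 141.52°  ·
  (3,5): δ = 77.35°  ·
  (3,6): δ = 19.17°  ✓
  (3,7): δ = 12.30°  ✓
  (4,5): δ = 115.83°  ·
  (4,6): δ = 57.64°  ·
  (4,7): δ = 26.18°  ✓
  (5,6): δ = 121.81°  ·
  (5,7): δ = 90.35°  ·
  (6,7): δ = 148.54°  ·
antipodal pairs: 6

count = 6; pairs: (0,4), (1,5), (2,6), (3,6), (3,7), (4,7)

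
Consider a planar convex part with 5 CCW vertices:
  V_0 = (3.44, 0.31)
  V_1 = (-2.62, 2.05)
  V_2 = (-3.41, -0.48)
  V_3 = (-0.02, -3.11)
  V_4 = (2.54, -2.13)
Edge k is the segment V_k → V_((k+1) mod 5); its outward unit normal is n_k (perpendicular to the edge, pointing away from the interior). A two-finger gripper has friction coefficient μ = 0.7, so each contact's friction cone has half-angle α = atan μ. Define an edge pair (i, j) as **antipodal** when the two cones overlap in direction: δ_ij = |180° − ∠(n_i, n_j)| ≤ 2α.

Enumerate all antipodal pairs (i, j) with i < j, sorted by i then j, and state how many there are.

count = 4; pairs: (0,2), (0,3), (1,3), (1,4)

α = atan 0.7 = 34.99°;  2α = 69.98°
n_0 = (+0.2760, +0.9612)
n_1 = (-0.9545, +0.2981)
n_2 = (-0.6130, -0.7901)
n_3 = (+0.3575, -0.9339)
n_4 = (+0.9382, -0.3461)
  (0,1): δ = 91.32°  ·
  (0,2): δ = 21.78°  ✓
  (0,3): δ = 36.97°  ✓
  (0,4): δ = 85.77°  ·
  (1,2): δ = 110.46°  ·
  (1,3): δ = 51.71°  ✓
  (1,4): δ = 2.91°  ✓
  (2,3): δ = 121.25°  ·
  (2,4): δ = 72.44°  ·
  (3,4): δ = 131.19°  ·
antipodal pairs: 4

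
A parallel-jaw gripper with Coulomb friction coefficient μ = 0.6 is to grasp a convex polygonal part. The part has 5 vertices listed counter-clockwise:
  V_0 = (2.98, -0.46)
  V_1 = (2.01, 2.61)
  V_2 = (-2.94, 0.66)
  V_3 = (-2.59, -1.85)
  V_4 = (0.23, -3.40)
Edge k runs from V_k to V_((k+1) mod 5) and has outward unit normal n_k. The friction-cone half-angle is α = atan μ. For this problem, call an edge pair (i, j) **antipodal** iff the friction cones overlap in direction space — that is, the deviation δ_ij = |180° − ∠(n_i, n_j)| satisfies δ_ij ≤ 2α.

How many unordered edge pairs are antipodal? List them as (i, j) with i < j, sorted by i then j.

α = atan 0.6 = 30.96°;  2α = 61.93°
n_0 = (+0.9535, +0.3013)
n_1 = (-0.3665, +0.9304)
n_2 = (-0.9904, -0.1381)
n_3 = (-0.4817, -0.8763)
n_4 = (+0.7303, -0.6831)
  (0,1): δ = 86.03°  ·
  (0,2): δ = 9.60°  ✓
  (0,3): δ = 43.67°  ✓
  (0,4): δ = 119.38°  ·
  (1,2): δ = 103.56°  ·
  (1,3): δ = 50.30°  ✓
  (1,4): δ = 25.41°  ✓
  (2,3): δ = 126.73°  ·
  (2,4): δ = 51.03°  ✓
  (3,4): δ = 104.29°  ·
antipodal pairs: 5

count = 5; pairs: (0,2), (0,3), (1,3), (1,4), (2,4)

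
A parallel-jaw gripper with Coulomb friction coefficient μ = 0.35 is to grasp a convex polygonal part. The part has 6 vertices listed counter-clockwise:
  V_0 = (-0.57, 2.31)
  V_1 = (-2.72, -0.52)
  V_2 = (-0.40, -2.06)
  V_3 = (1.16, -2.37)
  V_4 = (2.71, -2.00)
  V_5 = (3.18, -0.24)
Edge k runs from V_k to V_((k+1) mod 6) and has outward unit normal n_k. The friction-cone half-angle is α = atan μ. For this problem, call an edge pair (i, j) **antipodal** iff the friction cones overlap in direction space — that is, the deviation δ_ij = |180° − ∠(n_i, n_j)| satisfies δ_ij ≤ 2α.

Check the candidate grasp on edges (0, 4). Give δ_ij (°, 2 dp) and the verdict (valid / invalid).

δ = 22.27°, valid

α = atan 0.35 = 19.29°;  2α = 38.58°
edge 0: e_0 = (-2.15, -2.83);  n_0 = (-0.7963, +0.6049)
edge 4: e_4 = (+0.47, +1.76);  n_4 = (+0.9661, -0.2580)
∠(n_0, n_4) = 157.73°
δ = |180° − 157.73°| = 22.27°
22.27° ≤ 2α = 38.58°  →  valid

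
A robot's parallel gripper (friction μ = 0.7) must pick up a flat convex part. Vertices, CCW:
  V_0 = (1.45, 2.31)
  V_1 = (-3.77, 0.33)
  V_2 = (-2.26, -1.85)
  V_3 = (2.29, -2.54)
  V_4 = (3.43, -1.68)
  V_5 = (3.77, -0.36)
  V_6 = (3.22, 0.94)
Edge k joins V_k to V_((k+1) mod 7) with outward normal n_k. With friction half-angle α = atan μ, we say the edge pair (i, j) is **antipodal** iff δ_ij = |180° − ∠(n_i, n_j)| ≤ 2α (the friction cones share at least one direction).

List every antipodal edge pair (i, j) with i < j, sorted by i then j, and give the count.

count = 8; pairs: (0,2), (0,3), (0,4), (1,4), (1,5), (1,6), (2,5), (2,6)

α = atan 0.7 = 34.99°;  2α = 69.98°
n_0 = (-0.3547, +0.9350)
n_1 = (-0.8221, -0.5694)
n_2 = (-0.1499, -0.9887)
n_3 = (+0.6022, -0.7983)
n_4 = (+0.9684, -0.2494)
n_5 = (+0.9210, +0.3896)
n_6 = (+0.6121, +0.7908)
  (0,1): δ = 76.06°  ·
  (0,2): δ = 29.40°  ✓
  (0,3): δ = 16.26°  ✓
  (0,4): δ = 54.78°  ✓
  (0,5): δ = 92.16°  ·
  (0,6): δ = 121.49°  ·
  (1,2): δ = 133.33°  ·
  (1,3): δ = 87.68°  ·
  (1,4): δ = 49.15°  ✓
  (1,5): δ = 11.78°  ✓
  (1,6): δ = 17.55°  ✓
  (2,3): δ = 134.35°  ·
  (2,4): δ = 95.82°  ·
  (2,5): δ = 58.44°  ✓
  (2,6): δ = 29.12°  ✓
  (3,4): δ = 141.47°  ·
  (3,5): δ = 104.10°  ·
  (3,6): δ = 74.77°  ·
  (4,5): δ = 142.62°  ·
  (4,6): δ = 113.30°  ·
  (5,6): δ = 150.67°  ·
antipodal pairs: 8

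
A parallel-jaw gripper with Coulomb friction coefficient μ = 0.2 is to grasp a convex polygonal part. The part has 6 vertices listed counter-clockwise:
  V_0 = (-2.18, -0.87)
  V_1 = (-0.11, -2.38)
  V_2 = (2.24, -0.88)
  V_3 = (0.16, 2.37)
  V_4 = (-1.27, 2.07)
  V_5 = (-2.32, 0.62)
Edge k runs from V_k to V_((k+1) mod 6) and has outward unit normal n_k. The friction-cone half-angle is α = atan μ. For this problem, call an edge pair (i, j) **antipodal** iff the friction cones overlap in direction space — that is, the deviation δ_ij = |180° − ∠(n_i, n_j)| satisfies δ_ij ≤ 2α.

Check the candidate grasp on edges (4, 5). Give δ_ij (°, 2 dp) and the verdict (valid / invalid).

α = atan 0.2 = 11.31°;  2α = 22.62°
edge 4: e_4 = (-1.05, -1.45);  n_4 = (-0.8099, +0.5865)
edge 5: e_5 = (+0.14, -1.49);  n_5 = (-0.9956, -0.0935)
∠(n_4, n_5) = 41.28°
δ = |180° − 41.28°| = 138.72°
138.72° > 2α = 22.62°  →  invalid

δ = 138.72°, invalid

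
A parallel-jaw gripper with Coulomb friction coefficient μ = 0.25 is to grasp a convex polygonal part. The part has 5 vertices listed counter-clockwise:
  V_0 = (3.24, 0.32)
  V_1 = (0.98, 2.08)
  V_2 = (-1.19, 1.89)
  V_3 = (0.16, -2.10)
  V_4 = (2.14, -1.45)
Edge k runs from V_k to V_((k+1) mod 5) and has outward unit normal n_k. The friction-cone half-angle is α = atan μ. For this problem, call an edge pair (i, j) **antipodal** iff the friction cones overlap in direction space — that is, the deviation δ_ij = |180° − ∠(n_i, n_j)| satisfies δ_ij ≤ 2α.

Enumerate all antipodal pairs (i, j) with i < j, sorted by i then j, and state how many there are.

count = 1; pairs: (1,3)

α = atan 0.25 = 14.04°;  2α = 28.07°
n_0 = (+0.6144, +0.7890)
n_1 = (-0.0872, +0.9962)
n_2 = (-0.9472, -0.3205)
n_3 = (+0.3119, -0.9501)
n_4 = (+0.8493, -0.5278)
  (0,1): δ = 137.09°  ·
  (0,2): δ = 33.40°  ·
  (0,3): δ = 56.08°  ·
  (0,4): δ = 96.05°  ·
  (1,2): δ = 76.31°  ·
  (1,3): δ = 13.17°  ✓
  (1,4): δ = 53.14°  ·
  (2,3): δ = 90.52°  ·
  (2,4): δ = 50.55°  ·
  (3,4): δ = 140.03°  ·
antipodal pairs: 1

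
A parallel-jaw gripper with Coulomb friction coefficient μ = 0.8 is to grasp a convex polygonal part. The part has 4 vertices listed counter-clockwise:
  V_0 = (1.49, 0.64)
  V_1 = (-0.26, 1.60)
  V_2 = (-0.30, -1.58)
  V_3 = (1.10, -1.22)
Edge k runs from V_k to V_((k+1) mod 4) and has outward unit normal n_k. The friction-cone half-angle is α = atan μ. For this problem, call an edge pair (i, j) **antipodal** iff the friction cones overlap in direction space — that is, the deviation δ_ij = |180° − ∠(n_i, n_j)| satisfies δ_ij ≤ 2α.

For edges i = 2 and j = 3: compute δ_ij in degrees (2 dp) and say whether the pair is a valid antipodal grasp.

α = atan 0.8 = 38.66°;  2α = 77.32°
edge 2: e_2 = (+1.40, +0.36);  n_2 = (+0.2490, -0.9685)
edge 3: e_3 = (+0.39, +1.86);  n_3 = (+0.9787, -0.2052)
∠(n_2, n_3) = 63.74°
δ = |180° − 63.74°| = 116.26°
116.26° > 2α = 77.32°  →  invalid

δ = 116.26°, invalid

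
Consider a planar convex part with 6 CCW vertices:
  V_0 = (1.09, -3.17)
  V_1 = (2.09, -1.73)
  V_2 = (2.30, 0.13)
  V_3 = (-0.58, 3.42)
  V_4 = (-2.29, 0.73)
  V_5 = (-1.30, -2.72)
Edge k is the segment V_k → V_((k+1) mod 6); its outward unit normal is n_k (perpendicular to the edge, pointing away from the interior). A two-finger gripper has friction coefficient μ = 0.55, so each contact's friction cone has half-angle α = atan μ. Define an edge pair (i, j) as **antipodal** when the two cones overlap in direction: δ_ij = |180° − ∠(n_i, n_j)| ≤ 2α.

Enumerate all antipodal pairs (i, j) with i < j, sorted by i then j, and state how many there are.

count = 6; pairs: (0,3), (0,4), (1,3), (1,4), (2,4), (2,5)

α = atan 0.55 = 28.81°;  2α = 57.62°
n_0 = (+0.8214, -0.5704)
n_1 = (+0.9937, -0.1122)
n_2 = (+0.7524, +0.6587)
n_3 = (-0.8439, +0.5365)
n_4 = (-0.9612, -0.2758)
n_5 = (-0.1850, -0.9827)
  (0,1): δ = 151.66°  ·
  (0,2): δ = 104.02°  ·
  (0,3): δ = 2.33°  ✓
  (0,4): δ = 50.79°  ✓
  (0,5): δ = 114.11°  ·
  (1,2): δ = 132.36°  ·
  (1,3): δ = 26.00°  ✓
  (1,4): δ = 22.45°  ✓
  (1,5): δ = 85.78°  ·
  (2,3): δ = 73.64°  ·
  (2,4): δ = 25.19°  ✓
  (2,5): δ = 38.14°  ✓
  (3,4): δ = 131.55°  ·
  (3,5): δ = 68.22°  ·
  (4,5): δ = 116.67°  ·
antipodal pairs: 6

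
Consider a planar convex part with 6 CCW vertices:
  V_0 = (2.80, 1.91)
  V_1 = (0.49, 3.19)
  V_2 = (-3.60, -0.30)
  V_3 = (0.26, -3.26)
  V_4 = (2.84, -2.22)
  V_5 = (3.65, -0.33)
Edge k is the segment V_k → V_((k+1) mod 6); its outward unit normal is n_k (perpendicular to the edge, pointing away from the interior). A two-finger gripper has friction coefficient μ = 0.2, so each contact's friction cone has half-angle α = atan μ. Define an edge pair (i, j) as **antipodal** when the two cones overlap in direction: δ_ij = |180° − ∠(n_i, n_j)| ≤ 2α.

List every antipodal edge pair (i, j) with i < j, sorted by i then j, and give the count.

count = 2; pairs: (0,2), (1,3)

α = atan 0.2 = 11.31°;  2α = 22.62°
n_0 = (+0.4847, +0.8747)
n_1 = (-0.6491, +0.7607)
n_2 = (-0.6085, -0.7935)
n_3 = (+0.3739, -0.9275)
n_4 = (+0.9191, -0.3939)
n_5 = (+0.9349, +0.3548)
  (0,1): δ = 110.53°  ·
  (0,2): δ = 8.49°  ✓
  (0,3): δ = 50.95°  ·
  (0,4): δ = 95.79°  ·
  (0,5): δ = 139.77°  ·
  (1,2): δ = 77.96°  ·
  (1,3): δ = 18.52°  ✓
  (1,4): δ = 26.33°  ·
  (1,5): δ = 70.31°  ·
  (2,3): δ = 120.56°  ·
  (2,4): δ = 75.72°  ·
  (2,5): δ = 31.74°  ·
  (3,4): δ = 135.15°  ·
  (3,5): δ = 91.17°  ·
  (4,5): δ = 136.02°  ·
antipodal pairs: 2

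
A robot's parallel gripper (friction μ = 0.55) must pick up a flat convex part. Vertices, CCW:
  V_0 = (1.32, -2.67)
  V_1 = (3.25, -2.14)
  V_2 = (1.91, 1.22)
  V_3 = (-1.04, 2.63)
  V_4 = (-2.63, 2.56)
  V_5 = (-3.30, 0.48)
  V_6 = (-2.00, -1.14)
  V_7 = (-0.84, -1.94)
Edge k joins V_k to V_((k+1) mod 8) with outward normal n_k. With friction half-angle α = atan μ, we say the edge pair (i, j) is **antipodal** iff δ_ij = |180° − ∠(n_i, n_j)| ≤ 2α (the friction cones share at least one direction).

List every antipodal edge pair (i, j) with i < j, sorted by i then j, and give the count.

count = 13; pairs: (0,2), (0,3), (0,4), (1,4), (1,5), (1,6), (1,7), (2,5), (2,6), (2,7), (3,5), (3,6), (3,7)

α = atan 0.55 = 28.81°;  2α = 57.62°
n_0 = (+0.2648, -0.9643)
n_1 = (+0.9289, +0.3704)
n_2 = (+0.4312, +0.9022)
n_3 = (-0.0440, +0.9990)
n_4 = (-0.9518, +0.3066)
n_5 = (-0.7799, -0.6259)
n_6 = (-0.5677, -0.8232)
n_7 = (-0.3202, -0.9474)
  (0,1): δ = 83.61°  ·
  (0,2): δ = 40.90°  ✓
  (0,3): δ = 12.83°  ✓
  (0,4): δ = 56.79°  ✓
  (0,5): δ = 113.39°  ·
  (0,6): δ = 130.05°  ·
  (0,7): δ = 145.97°  ·
  (1,2): δ = 137.29°  ·
  (1,3): δ = 109.22°  ·
  (1,4): δ = 39.60°  ✓
  (1,5): δ = 17.00°  ✓
  (1,6): δ = 33.67°  ✓
  (1,7): δ = 49.58°  ✓
  (2,3): δ = 151.93°  ·
  (2,4): δ = 82.31°  ·
  (2,5): δ = 25.71°  ✓
  (2,6): δ = 9.05°  ✓
  (2,7): δ = 6.87°  ✓
  (3,4): δ = 110.38°  ·
  (3,5): δ = 53.77°  ✓
  (3,6): δ = 37.11°  ✓
  (3,7): δ = 21.19°  ✓
  (4,5): δ = 123.40°  ·
  (4,6): δ = 106.74°  ·
  (4,7): δ = 90.82°  ·
  (5,6): δ = 163.34°  ·
  (5,7): δ = 147.42°  ·
  (6,7): δ = 164.08°  ·
antipodal pairs: 13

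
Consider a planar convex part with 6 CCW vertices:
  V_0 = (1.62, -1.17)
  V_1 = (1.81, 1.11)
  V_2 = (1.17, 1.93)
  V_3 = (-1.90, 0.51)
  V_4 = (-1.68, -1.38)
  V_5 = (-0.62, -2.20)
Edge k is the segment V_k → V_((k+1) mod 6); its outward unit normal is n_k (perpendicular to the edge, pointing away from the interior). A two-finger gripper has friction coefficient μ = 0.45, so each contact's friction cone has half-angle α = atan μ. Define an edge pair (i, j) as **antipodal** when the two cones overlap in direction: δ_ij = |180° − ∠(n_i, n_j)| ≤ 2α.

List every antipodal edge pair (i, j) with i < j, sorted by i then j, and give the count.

count = 4; pairs: (0,3), (1,3), (1,4), (2,5)

α = atan 0.45 = 24.23°;  2α = 48.46°
n_0 = (+0.9965, -0.0830)
n_1 = (+0.7883, +0.6153)
n_2 = (-0.4198, +0.9076)
n_3 = (-0.9933, -0.1156)
n_4 = (-0.6119, -0.7910)
n_5 = (+0.4178, -0.9086)
  (0,1): δ = 137.26°  ·
  (0,2): δ = 60.41°  ·
  (0,3): δ = 11.40°  ✓
  (0,4): δ = 57.04°  ·
  (0,5): δ = 119.46°  ·
  (1,2): δ = 103.15°  ·
  (1,3): δ = 31.33°  ✓
  (1,4): δ = 14.30°  ✓
  (1,5): δ = 76.72°  ·
  (2,3): δ = 108.18°  ·
  (2,4): δ = 62.55°  ·
  (2,5): δ = 0.13°  ✓
  (3,4): δ = 134.36°  ·
  (3,5): δ = 71.95°  ·
  (4,5): δ = 117.58°  ·
antipodal pairs: 4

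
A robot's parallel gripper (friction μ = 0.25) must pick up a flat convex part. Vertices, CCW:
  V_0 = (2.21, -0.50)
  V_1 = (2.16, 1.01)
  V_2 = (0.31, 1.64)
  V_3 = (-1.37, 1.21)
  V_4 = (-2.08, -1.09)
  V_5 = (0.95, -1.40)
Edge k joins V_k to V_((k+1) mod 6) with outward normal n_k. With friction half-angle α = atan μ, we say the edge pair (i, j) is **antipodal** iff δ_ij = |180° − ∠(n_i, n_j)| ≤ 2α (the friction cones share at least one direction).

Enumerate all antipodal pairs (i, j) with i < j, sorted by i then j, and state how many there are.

count = 4; pairs: (0,3), (1,4), (2,4), (2,5)

α = atan 0.25 = 14.04°;  2α = 28.07°
n_0 = (+0.9995, +0.0331)
n_1 = (+0.3224, +0.9466)
n_2 = (-0.2480, +0.9688)
n_3 = (-0.9555, +0.2950)
n_4 = (-0.1018, -0.9948)
n_5 = (+0.5812, -0.8137)
  (0,1): δ = 110.70°  ·
  (0,2): δ = 77.54°  ·
  (0,3): δ = 19.05°  ✓
  (0,4): δ = 82.26°  ·
  (0,5): δ = 123.64°  ·
  (1,2): δ = 146.84°  ·
  (1,3): δ = 88.35°  ·
  (1,4): δ = 12.96°  ✓
  (1,5): δ = 54.34°  ·
  (2,3): δ = 121.51°  ·
  (2,4): δ = 20.20°  ✓
  (2,5): δ = 21.18°  ✓
  (3,4): δ = 78.69°  ·
  (3,5): δ = 37.31°  ·
  (4,5): δ = 138.62°  ·
antipodal pairs: 4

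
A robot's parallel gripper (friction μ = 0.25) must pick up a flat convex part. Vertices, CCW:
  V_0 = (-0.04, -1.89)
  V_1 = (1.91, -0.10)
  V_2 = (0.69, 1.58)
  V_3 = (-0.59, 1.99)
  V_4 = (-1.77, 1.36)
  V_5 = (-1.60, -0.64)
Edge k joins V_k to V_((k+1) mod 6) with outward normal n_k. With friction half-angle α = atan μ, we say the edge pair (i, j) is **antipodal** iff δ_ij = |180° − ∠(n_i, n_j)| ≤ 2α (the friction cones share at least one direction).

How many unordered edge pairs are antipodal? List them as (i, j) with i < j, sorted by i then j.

count = 3; pairs: (0,3), (1,5), (2,5)

α = atan 0.25 = 14.04°;  2α = 28.07°
n_0 = (+0.6762, -0.7367)
n_1 = (+0.8092, +0.5876)
n_2 = (+0.3050, +0.9523)
n_3 = (-0.4710, +0.8821)
n_4 = (-0.9964, -0.0847)
n_5 = (-0.6253, -0.7804)
  (0,1): δ = 96.56°  ·
  (0,2): δ = 60.31°  ·
  (0,3): δ = 14.45°  ✓
  (0,4): δ = 52.31°  ·
  (0,5): δ = 98.75°  ·
  (1,2): δ = 143.75°  ·
  (1,3): δ = 97.89°  ·
  (1,4): δ = 31.13°  ·
  (1,5): δ = 15.31°  ✓
  (2,3): δ = 134.14°  ·
  (2,4): δ = 67.38°  ·
  (2,5): δ = 20.94°  ✓
  (3,4): δ = 113.24°  ·
  (3,5): δ = 66.80°  ·
  (4,5): δ = 133.56°  ·
antipodal pairs: 3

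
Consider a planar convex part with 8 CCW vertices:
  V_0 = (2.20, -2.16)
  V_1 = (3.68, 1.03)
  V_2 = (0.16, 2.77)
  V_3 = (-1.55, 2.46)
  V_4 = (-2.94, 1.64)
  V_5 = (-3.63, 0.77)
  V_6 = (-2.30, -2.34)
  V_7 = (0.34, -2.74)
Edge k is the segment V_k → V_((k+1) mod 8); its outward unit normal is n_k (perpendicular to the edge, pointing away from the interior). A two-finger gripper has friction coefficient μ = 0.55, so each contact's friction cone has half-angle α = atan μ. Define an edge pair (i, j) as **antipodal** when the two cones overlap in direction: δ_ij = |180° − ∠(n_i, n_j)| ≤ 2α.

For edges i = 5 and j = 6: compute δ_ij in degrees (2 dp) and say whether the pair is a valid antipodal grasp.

δ = 121.77°, invalid

α = atan 0.55 = 28.81°;  2α = 57.62°
edge 5: e_5 = (+1.33, -3.11);  n_5 = (-0.9195, -0.3932)
edge 6: e_6 = (+2.64, -0.40);  n_6 = (-0.1498, -0.9887)
∠(n_5, n_6) = 58.23°
δ = |180° − 58.23°| = 121.77°
121.77° > 2α = 57.62°  →  invalid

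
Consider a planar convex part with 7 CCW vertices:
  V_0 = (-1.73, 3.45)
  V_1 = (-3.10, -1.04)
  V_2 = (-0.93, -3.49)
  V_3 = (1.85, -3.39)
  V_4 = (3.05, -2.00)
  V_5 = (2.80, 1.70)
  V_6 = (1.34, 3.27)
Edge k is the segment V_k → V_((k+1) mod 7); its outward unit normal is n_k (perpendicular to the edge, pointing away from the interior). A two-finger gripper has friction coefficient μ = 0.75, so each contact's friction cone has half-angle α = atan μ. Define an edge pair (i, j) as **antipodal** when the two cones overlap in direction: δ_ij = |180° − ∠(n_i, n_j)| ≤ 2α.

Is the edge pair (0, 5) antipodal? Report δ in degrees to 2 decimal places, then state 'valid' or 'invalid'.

δ = 59.89°, valid

α = atan 0.75 = 36.87°;  2α = 73.74°
edge 0: e_0 = (-1.37, -4.49);  n_0 = (-0.9565, +0.2918)
edge 5: e_5 = (-1.46, +1.57);  n_5 = (+0.7323, +0.6810)
∠(n_0, n_5) = 120.11°
δ = |180° − 120.11°| = 59.89°
59.89° ≤ 2α = 73.74°  →  valid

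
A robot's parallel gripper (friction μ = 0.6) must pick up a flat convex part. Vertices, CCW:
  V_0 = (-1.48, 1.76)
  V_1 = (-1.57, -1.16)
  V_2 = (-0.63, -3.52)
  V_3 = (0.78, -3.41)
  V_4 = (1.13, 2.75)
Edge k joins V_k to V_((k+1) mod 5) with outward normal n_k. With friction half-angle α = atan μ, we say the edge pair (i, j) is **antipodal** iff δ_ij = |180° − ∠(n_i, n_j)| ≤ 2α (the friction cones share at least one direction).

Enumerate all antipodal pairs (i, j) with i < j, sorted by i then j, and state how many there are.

α = atan 0.6 = 30.96°;  2α = 61.93°
n_0 = (-0.9995, +0.0308)
n_1 = (-0.9290, -0.3700)
n_2 = (+0.0778, -0.9970)
n_3 = (+0.9984, -0.0567)
n_4 = (-0.3547, +0.9350)
  (0,1): δ = 156.52°  ·
  (0,2): δ = 83.77°  ·
  (0,3): δ = 1.49°  ✓
  (0,4): δ = 112.54°  ·
  (1,2): δ = 107.26°  ·
  (1,3): δ = 24.97°  ✓
  (1,4): δ = 89.05°  ·
  (2,3): δ = 97.71°  ·
  (2,4): δ = 16.31°  ✓
  (3,4): δ = 65.98°  ·
antipodal pairs: 3

count = 3; pairs: (0,3), (1,3), (2,4)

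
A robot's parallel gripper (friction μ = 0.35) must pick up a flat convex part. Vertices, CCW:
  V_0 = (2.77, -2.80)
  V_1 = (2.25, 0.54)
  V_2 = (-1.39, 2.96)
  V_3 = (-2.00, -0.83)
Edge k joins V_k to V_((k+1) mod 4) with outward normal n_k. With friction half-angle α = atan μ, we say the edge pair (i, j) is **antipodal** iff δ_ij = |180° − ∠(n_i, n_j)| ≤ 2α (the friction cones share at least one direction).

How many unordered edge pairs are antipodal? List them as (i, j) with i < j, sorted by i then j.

count = 2; pairs: (0,2), (1,3)

α = atan 0.35 = 19.29°;  2α = 38.58°
n_0 = (+0.9881, +0.1538)
n_1 = (+0.5536, +0.8328)
n_2 = (-0.9873, +0.1589)
n_3 = (-0.3817, -0.9243)
  (0,1): δ = 132.47°  ·
  (0,2): δ = 17.99°  ✓
  (0,3): δ = 58.71°  ·
  (1,2): δ = 65.53°  ·
  (1,3): δ = 11.18°  ✓
  (2,3): δ = 103.30°  ·
antipodal pairs: 2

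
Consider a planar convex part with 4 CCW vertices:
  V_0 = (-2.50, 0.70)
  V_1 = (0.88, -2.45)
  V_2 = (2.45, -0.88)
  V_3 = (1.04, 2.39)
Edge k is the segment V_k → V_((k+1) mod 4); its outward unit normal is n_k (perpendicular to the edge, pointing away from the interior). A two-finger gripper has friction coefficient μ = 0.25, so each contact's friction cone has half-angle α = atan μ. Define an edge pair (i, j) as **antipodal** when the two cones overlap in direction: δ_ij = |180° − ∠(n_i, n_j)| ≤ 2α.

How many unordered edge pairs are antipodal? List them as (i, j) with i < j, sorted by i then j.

α = atan 0.25 = 14.04°;  2α = 28.07°
n_0 = (-0.6818, -0.7316)
n_1 = (+0.7071, -0.7071)
n_2 = (+0.9183, +0.3960)
n_3 = (-0.4308, +0.9024)
  (0,1): δ = 92.02°  ·
  (0,2): δ = 23.69°  ✓
  (0,3): δ = 68.50°  ·
  (1,2): δ = 111.67°  ·
  (1,3): δ = 19.48°  ✓
  (2,3): δ = 87.81°  ·
antipodal pairs: 2

count = 2; pairs: (0,2), (1,3)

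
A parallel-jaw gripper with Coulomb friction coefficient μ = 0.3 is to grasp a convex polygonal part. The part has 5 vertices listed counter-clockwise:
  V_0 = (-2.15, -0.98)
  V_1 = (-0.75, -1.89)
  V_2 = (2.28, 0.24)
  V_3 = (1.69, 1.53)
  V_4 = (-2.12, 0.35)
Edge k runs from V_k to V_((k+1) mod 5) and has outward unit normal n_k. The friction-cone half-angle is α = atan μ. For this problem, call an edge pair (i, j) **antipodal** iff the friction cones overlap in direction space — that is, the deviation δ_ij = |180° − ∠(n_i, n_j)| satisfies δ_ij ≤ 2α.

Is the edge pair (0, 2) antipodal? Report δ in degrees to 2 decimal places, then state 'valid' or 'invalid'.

α = atan 0.3 = 16.70°;  2α = 33.40°
edge 0: e_0 = (+1.40, -0.91);  n_0 = (-0.5450, -0.8384)
edge 2: e_2 = (-0.59, +1.29);  n_2 = (+0.9094, +0.4159)
∠(n_0, n_2) = 147.60°
δ = |180° − 147.60°| = 32.40°
32.40° ≤ 2α = 33.40°  →  valid

δ = 32.40°, valid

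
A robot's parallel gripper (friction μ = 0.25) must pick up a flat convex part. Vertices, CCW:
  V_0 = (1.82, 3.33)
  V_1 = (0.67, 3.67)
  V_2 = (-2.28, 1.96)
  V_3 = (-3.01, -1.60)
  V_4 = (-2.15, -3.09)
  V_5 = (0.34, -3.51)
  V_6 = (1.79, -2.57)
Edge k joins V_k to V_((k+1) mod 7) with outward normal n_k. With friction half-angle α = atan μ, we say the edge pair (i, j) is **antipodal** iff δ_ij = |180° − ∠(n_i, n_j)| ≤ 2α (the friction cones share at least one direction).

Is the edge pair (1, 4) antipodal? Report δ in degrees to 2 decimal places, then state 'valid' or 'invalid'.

α = atan 0.25 = 14.04°;  2α = 28.07°
edge 1: e_1 = (-2.95, -1.71);  n_1 = (-0.5015, +0.8652)
edge 4: e_4 = (+2.49, -0.42);  n_4 = (-0.1663, -0.9861)
∠(n_1, n_4) = 140.33°
δ = |180° − 140.33°| = 39.67°
39.67° > 2α = 28.07°  →  invalid

δ = 39.67°, invalid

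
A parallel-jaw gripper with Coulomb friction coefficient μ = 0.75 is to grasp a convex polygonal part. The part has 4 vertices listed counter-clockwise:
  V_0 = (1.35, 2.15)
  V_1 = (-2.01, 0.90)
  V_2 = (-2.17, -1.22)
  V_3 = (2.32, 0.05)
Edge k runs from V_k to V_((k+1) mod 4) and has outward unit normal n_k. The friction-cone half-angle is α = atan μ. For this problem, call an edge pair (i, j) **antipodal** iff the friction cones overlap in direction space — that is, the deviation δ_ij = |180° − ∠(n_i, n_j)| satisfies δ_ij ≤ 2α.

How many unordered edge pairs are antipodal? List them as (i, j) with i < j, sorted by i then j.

count = 3; pairs: (0,2), (1,2), (1,3)

α = atan 0.75 = 36.87°;  2α = 73.74°
n_0 = (-0.3487, +0.9372)
n_1 = (-0.9972, +0.0753)
n_2 = (+0.2722, -0.9622)
n_3 = (+0.9078, +0.4193)
  (0,1): δ = 114.72°  ·
  (0,2): δ = 4.61°  ✓
  (0,3): δ = 94.39°  ·
  (1,2): δ = 69.89°  ✓
  (1,3): δ = 29.11°  ✓
  (2,3): δ = 81.00°  ·
antipodal pairs: 3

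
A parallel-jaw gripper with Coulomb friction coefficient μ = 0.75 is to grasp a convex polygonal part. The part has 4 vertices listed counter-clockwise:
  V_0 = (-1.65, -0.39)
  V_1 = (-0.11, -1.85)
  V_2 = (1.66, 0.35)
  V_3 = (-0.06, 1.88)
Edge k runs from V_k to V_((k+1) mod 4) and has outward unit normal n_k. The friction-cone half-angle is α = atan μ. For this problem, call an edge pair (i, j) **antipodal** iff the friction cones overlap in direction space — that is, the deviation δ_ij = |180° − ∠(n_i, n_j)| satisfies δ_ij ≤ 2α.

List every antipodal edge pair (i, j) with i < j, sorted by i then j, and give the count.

α = atan 0.75 = 36.87°;  2α = 73.74°
n_0 = (-0.6880, -0.7257)
n_1 = (+0.7791, -0.6269)
n_2 = (+0.6646, +0.7472)
n_3 = (-0.8191, +0.5737)
  (0,1): δ = 85.35°  ·
  (0,2): δ = 1.82°  ✓
  (0,3): δ = 98.46°  ·
  (1,2): δ = 92.84°  ·
  (1,3): δ = 3.81°  ✓
  (2,3): δ = 83.35°  ·
antipodal pairs: 2

count = 2; pairs: (0,2), (1,3)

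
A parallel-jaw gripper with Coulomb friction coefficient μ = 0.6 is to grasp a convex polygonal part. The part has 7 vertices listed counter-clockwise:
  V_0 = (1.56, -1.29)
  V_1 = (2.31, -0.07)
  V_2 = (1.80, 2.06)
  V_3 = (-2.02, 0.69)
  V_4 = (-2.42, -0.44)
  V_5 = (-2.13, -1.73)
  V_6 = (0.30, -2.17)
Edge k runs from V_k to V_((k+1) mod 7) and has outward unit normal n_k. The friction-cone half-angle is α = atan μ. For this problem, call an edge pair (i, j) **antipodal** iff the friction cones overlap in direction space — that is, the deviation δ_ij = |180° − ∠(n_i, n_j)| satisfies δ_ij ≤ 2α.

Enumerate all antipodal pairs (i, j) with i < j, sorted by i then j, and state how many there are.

α = atan 0.6 = 30.96°;  2α = 61.93°
n_0 = (+0.8519, -0.5237)
n_1 = (+0.9725, +0.2329)
n_2 = (-0.3376, +0.9413)
n_3 = (-0.9427, +0.3337)
n_4 = (-0.9757, -0.2193)
n_5 = (-0.1782, -0.9840)
n_6 = (+0.5726, -0.8198)
  (0,1): δ = 134.95°  ·
  (0,2): δ = 38.69°  ✓
  (0,3): δ = 12.09°  ✓
  (0,4): δ = 44.25°  ✓
  (0,5): δ = 111.32°  ·
  (0,6): δ = 156.51°  ·
  (1,2): δ = 83.74°  ·
  (1,3): δ = 32.96°  ✓
  (1,4): δ = 0.80°  ✓
  (1,5): δ = 66.27°  ·
  (1,6): δ = 111.47°  ·
  (2,3): δ = 129.22°  ·
  (2,4): δ = 97.06°  ·
  (2,5): δ = 29.99°  ✓
  (2,6): δ = 15.20°  ✓
  (3,4): δ = 147.84°  ·
  (3,5): δ = 80.77°  ·
  (3,6): δ = 35.58°  ✓
  (4,5): δ = 112.93°  ·
  (4,6): δ = 67.74°  ·
  (5,6): δ = 134.81°  ·
antipodal pairs: 8

count = 8; pairs: (0,2), (0,3), (0,4), (1,3), (1,4), (2,5), (2,6), (3,6)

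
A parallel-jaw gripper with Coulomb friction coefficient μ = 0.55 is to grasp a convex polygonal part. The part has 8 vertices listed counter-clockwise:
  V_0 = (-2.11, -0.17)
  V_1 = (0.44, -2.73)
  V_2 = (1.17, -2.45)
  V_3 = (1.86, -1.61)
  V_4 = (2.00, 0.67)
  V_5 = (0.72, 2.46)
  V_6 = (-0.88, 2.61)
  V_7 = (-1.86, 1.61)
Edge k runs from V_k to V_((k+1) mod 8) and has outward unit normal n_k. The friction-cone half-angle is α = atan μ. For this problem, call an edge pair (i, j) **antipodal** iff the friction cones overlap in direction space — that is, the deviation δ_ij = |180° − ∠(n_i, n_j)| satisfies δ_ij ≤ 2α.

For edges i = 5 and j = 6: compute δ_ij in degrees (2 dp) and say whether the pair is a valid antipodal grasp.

δ = 129.07°, invalid

α = atan 0.55 = 28.81°;  2α = 57.62°
edge 5: e_5 = (-1.60, +0.15);  n_5 = (+0.0933, +0.9956)
edge 6: e_6 = (-0.98, -1.00);  n_6 = (-0.7142, +0.6999)
∠(n_5, n_6) = 50.93°
δ = |180° − 50.93°| = 129.07°
129.07° > 2α = 57.62°  →  invalid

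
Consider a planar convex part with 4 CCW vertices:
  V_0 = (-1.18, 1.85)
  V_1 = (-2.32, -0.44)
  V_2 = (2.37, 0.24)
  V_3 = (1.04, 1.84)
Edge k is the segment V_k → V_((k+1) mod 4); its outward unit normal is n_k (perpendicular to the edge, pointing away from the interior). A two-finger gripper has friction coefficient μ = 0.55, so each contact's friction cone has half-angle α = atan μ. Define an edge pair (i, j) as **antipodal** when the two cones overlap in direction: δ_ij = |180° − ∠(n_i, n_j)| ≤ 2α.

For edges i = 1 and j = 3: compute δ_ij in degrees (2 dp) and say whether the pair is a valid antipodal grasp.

α = atan 0.55 = 28.81°;  2α = 57.62°
edge 1: e_1 = (+4.69, +0.68);  n_1 = (+0.1435, -0.9897)
edge 3: e_3 = (-2.22, +0.01);  n_3 = (+0.0045, +1.0000)
∠(n_1, n_3) = 171.49°
δ = |180° − 171.49°| = 8.51°
8.51° ≤ 2α = 57.62°  →  valid

δ = 8.51°, valid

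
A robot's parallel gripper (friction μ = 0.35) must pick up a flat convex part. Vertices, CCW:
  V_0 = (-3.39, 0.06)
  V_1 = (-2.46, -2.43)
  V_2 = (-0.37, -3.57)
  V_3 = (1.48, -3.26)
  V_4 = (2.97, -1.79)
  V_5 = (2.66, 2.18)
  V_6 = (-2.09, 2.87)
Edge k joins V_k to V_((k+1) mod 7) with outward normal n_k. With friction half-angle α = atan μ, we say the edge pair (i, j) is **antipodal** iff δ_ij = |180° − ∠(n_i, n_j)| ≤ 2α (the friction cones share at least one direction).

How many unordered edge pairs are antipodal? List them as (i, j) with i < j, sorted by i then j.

count = 5; pairs: (0,4), (1,5), (2,5), (3,6), (4,6)

α = atan 0.35 = 19.29°;  2α = 38.58°
n_0 = (-0.9368, -0.3499)
n_1 = (-0.4789, -0.8779)
n_2 = (+0.1653, -0.9862)
n_3 = (+0.7023, -0.7119)
n_4 = (+0.9970, +0.0778)
n_5 = (+0.1438, +0.9896)
n_6 = (-0.9076, +0.4199)
  (0,1): δ = 139.09°  ·
  (0,2): δ = 100.97°  ·
  (0,3): δ = 65.87°  ·
  (0,4): δ = 16.02°  ✓
  (0,5): δ = 61.25°  ·
  (0,6): δ = 134.69°  ·
  (1,2): δ = 141.88°  ·
  (1,3): δ = 106.78°  ·
  (1,4): δ = 56.92°  ·
  (1,5): δ = 20.35°  ✓
  (1,6): δ = 93.78°  ·
  (2,3): δ = 144.90°  ·
  (2,4): δ = 95.05°  ·
  (2,5): δ = 17.78°  ✓
  (2,6): δ = 55.66°  ·
  (3,4): δ = 130.15°  ·
  (3,5): δ = 52.88°  ·
  (3,6): δ = 20.56°  ✓
  (4,5): δ = 102.73°  ·
  (4,6): δ = 29.29°  ✓
  (5,6): δ = 106.56°  ·
antipodal pairs: 5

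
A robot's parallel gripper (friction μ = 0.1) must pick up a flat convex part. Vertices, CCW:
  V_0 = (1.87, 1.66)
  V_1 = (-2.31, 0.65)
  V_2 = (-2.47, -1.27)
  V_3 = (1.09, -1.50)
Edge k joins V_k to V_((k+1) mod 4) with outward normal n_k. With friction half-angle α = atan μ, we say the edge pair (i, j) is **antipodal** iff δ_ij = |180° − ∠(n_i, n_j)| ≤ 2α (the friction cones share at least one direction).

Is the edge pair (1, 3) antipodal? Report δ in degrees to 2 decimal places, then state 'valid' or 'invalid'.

α = atan 0.1 = 5.71°;  2α = 11.42°
edge 1: e_1 = (-0.16, -1.92);  n_1 = (-0.9965, +0.0830)
edge 3: e_3 = (+0.78, +3.16);  n_3 = (+0.9709, -0.2396)
∠(n_1, n_3) = 170.90°
δ = |180° − 170.90°| = 9.10°
9.10° ≤ 2α = 11.42°  →  valid

δ = 9.10°, valid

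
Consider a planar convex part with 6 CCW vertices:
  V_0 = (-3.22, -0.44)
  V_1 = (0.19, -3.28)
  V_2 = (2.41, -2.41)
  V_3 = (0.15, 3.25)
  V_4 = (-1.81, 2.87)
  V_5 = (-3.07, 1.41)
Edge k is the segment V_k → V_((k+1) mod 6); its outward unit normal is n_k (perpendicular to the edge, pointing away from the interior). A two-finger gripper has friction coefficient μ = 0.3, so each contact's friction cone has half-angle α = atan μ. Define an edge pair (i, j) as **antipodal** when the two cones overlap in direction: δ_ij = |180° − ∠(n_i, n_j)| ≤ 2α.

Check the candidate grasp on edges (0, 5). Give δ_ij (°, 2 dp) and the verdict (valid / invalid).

δ = 125.15°, invalid

α = atan 0.3 = 16.70°;  2α = 33.40°
edge 0: e_0 = (+3.41, -2.84);  n_0 = (-0.6400, -0.7684)
edge 5: e_5 = (-0.15, -1.85);  n_5 = (-0.9967, +0.0808)
∠(n_0, n_5) = 54.85°
δ = |180° − 54.85°| = 125.15°
125.15° > 2α = 33.40°  →  invalid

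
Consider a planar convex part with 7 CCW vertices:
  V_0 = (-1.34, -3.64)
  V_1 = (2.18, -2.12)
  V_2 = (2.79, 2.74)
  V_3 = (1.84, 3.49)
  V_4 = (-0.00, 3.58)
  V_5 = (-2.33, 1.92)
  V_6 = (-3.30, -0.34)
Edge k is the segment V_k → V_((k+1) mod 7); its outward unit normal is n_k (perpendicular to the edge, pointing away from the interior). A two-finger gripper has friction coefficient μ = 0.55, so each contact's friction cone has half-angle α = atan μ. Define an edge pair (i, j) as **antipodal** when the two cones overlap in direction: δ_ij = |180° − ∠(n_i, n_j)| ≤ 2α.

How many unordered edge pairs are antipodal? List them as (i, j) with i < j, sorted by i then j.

α = atan 0.55 = 28.81°;  2α = 57.62°
n_0 = (+0.3964, -0.9181)
n_1 = (+0.9922, -0.1245)
n_2 = (+0.6196, +0.7849)
n_3 = (+0.0489, +0.9988)
n_4 = (-0.5802, +0.8144)
n_5 = (-0.9189, +0.3944)
n_6 = (-0.8598, -0.5107)
  (0,1): δ = 120.51°  ·
  (0,2): δ = 61.65°  ·
  (0,3): δ = 26.16°  ✓
  (0,4): δ = 12.11°  ✓
  (0,5): δ = 43.42°  ✓
  (0,6): δ = 97.35°  ·
  (1,2): δ = 121.14°  ·
  (1,3): δ = 85.65°  ·
  (1,4): δ = 47.38°  ✓
  (1,5): δ = 16.08°  ✓
  (1,6): δ = 37.86°  ✓
  (2,3): δ = 144.51°  ·
  (2,4): δ = 106.24°  ·
  (2,5): δ = 74.94°  ·
  (2,6): δ = 21.00°  ✓
  (3,4): δ = 141.73°  ·
  (3,5): δ = 110.43°  ·
  (3,6): δ = 56.49°  ✓
  (4,5): δ = 148.70°  ·
  (4,6): δ = 94.76°  ·
  (5,6): δ = 126.06°  ·
antipodal pairs: 8

count = 8; pairs: (0,3), (0,4), (0,5), (1,4), (1,5), (1,6), (2,6), (3,6)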